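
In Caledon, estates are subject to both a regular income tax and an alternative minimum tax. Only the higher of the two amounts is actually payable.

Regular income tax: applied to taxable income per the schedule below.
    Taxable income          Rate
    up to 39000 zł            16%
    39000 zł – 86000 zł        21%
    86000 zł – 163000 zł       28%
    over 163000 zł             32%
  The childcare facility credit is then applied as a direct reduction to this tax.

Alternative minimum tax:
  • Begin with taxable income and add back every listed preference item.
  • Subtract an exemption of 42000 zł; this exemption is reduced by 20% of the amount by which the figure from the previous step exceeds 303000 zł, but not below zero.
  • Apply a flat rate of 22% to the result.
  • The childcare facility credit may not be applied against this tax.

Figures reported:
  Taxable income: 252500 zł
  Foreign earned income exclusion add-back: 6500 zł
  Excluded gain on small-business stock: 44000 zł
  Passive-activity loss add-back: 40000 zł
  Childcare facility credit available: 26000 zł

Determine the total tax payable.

67980 zł

Alternative minimum tax:
  Adjusted income: 252500 zł + 6500 zł + 44000 zł + 40000 zł = 343000 zł
  Exemption: 42000 zł − 20% × (343000 zł − 303000 zł) = 42000 zł − 8000 zł = 34000 zł
  Base: 343000 zł − 34000 zł = 309000 zł
  309000 zł × 22% = 67980 zł

Regular income tax:
  39000 zł × 16% = 6240 zł
  47000 zł × 21% = 9870 zł
  77000 zł × 28% = 21560 zł
  89500 zł × 32% = 28640 zł
  → 66310 zł
  Less childcare facility credit 26000 zł → 40310 zł

67980 zł > 40310 zł, so the alternative minimum tax is the binding amount.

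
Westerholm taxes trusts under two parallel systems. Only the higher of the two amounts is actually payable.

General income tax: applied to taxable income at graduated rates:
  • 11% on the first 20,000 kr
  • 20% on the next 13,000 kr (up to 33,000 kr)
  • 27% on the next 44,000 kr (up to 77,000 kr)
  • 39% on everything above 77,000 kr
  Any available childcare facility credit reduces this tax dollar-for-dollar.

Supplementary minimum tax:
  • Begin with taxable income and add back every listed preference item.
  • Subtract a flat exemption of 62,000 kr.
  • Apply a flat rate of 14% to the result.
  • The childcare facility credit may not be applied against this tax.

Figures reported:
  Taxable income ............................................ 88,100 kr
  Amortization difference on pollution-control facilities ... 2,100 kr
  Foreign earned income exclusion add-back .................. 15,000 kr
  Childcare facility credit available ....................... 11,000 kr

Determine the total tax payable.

Supplementary minimum tax:
  Adjusted income: 88,100 kr + 2,100 kr + 15,000 kr = 105,200 kr
  Less exemption 62,000 kr → base 43,200 kr
  43,200 kr × 14% = 6,048 kr

General income tax:
  20,000 kr × 11% = 2,200 kr
  13,000 kr × 20% = 2,600 kr
  44,000 kr × 27% = 11,880 kr
  11,100 kr × 39% = 4,329 kr
  → 21,009 kr
  Less childcare facility credit 11,000 kr → 10,009 kr

10,009 kr > 6,048 kr, so the general income tax governs.

10,009 kr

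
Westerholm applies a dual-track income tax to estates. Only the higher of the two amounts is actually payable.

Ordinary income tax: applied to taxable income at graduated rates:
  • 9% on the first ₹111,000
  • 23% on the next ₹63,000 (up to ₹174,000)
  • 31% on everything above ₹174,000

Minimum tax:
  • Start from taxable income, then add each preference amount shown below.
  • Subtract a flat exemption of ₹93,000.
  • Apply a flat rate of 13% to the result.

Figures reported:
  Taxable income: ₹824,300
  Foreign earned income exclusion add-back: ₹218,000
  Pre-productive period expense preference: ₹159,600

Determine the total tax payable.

₹226,073

Ordinary income tax:
  ₹111,000 × 9% = ₹9,990
  ₹63,000 × 23% = ₹14,490
  ₹650,300 × 31% = ₹201,593
  → ₹226,073

Minimum tax:
  Adjusted income: ₹824,300 + ₹218,000 + ₹159,600 = ₹1,201,900
  Less exemption ₹93,000 → base ₹1,108,900
  ₹1,108,900 × 13% = ₹144,157

₹226,073 > ₹144,157, so the ordinary income tax governs.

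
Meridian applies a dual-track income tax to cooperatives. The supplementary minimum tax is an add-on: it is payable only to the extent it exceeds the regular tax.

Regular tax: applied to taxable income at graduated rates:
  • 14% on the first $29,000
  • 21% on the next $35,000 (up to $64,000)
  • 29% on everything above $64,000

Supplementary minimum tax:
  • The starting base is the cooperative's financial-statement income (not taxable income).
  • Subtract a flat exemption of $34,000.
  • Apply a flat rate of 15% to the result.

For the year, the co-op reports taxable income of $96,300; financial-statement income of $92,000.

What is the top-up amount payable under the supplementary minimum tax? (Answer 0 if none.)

Regular tax:
  $29,000 × 14% = $4,060
  $35,000 × 21% = $7,350
  $32,300 × 29% = $9,367
  → $20,777

Supplementary minimum tax:
  Base (financial-statement income): $92,000
  Less exemption $34,000 → base $58,000
  $58,000 × 15% = $8,700

$8,700 ≤ $20,777, so no add-on is due.

$0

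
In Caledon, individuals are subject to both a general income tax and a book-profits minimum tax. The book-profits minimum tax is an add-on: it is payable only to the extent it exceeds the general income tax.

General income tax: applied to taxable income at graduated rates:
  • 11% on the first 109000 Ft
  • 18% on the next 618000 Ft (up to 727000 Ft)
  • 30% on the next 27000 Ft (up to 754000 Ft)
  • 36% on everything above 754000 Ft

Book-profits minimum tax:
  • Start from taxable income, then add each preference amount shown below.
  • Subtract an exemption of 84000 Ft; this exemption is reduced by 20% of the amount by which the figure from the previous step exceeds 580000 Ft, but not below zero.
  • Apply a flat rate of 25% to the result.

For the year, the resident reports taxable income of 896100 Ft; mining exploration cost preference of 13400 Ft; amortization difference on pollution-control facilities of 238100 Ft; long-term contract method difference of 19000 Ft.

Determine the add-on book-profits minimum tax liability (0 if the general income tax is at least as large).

Book-profits minimum tax:
  Adjusted income: 896100 Ft + 13400 Ft + 238100 Ft + 19000 Ft = 1166600 Ft
  Exemption: 20% × (1166600 Ft − 580000 Ft) = 117320 Ft ≥ 84000 Ft, so the exemption is fully phased out
  Base: 1166600 Ft − 0 Ft = 1166600 Ft
  1166600 Ft × 25% = 291650 Ft

General income tax:
  109000 Ft × 11% = 11990 Ft
  618000 Ft × 18% = 111240 Ft
  27000 Ft × 30% = 8100 Ft
  142100 Ft × 36% = 51156 Ft
  → 182486 Ft

Excess of book-profits minimum tax over general income tax: 291650 Ft − 182486 Ft = 109164 Ft.

109164 Ft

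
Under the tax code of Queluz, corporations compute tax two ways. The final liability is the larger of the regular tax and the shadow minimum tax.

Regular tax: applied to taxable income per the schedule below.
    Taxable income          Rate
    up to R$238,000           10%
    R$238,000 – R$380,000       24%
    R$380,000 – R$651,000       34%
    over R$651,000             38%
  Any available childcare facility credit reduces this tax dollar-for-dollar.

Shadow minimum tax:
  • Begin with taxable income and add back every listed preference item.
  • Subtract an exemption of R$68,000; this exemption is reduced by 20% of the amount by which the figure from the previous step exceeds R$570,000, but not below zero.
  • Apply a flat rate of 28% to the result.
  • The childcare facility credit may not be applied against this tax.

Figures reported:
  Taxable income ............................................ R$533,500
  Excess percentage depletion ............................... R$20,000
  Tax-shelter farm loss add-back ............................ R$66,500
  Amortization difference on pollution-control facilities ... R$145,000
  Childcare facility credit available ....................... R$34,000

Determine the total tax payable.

R$206,080

Shadow minimum tax:
  Adjusted income: R$533,500 + R$20,000 + R$66,500 + R$145,000 = R$765,000
  Exemption: R$68,000 − 20% × (R$765,000 − R$570,000) = R$68,000 − R$39,000 = R$29,000
  Base: R$765,000 − R$29,000 = R$736,000
  R$736,000 × 28% = R$206,080

Regular tax:
  R$238,000 × 10% = R$23,800
  R$142,000 × 24% = R$34,080
  R$153,500 × 34% = R$52,190
  → R$110,070
  Less childcare facility credit R$34,000 → R$76,070

R$206,080 > R$76,070, so the shadow minimum tax is the binding amount.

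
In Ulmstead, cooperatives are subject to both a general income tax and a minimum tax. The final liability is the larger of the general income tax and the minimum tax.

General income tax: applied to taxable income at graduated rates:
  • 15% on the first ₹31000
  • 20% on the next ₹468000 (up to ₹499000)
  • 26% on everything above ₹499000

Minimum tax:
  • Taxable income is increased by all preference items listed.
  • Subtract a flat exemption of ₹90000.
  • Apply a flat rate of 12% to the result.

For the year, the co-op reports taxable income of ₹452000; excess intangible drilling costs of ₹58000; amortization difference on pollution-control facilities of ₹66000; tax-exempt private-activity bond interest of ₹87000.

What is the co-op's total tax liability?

₹88850

General income tax:
  ₹31000 × 15% = ₹4650
  ₹421000 × 20% = ₹84200
  → ₹88850

Minimum tax:
  Adjusted income: ₹452000 + ₹58000 + ₹66000 + ₹87000 = ₹663000
  Less exemption ₹90000 → base ₹573000
  ₹573000 × 12% = ₹68760

₹88850 > ₹68760, so the general income tax governs.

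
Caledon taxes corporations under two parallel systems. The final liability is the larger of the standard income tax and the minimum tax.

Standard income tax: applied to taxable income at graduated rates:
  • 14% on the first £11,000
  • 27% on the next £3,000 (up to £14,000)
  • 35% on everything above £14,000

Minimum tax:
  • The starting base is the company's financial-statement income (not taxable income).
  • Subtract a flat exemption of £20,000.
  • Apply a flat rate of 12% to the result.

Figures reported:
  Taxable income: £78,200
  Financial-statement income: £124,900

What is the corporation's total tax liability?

£24,820

Standard income tax:
  £11,000 × 14% = £1,540
  £3,000 × 27% = £810
  £64,200 × 35% = £22,470
  → £24,820

Minimum tax:
  Base (financial-statement income): £124,900
  Less exemption £20,000 → base £104,900
  £104,900 × 12% = £12,588

£24,820 > £12,588, so the standard income tax governs.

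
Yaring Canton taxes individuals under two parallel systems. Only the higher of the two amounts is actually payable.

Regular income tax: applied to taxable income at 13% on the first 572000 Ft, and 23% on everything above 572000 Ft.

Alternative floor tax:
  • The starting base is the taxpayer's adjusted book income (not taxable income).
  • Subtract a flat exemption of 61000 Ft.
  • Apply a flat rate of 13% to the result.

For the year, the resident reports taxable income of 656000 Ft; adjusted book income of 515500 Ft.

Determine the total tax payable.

93680 Ft

Alternative floor tax:
  Base (adjusted book income): 515500 Ft
  Less exemption 61000 Ft → base 454500 Ft
  454500 Ft × 13% = 59085 Ft

Regular income tax:
  572000 Ft × 13% = 74360 Ft
  84000 Ft × 23% = 19320 Ft
  → 93680 Ft

93680 Ft > 59085 Ft, so the regular income tax governs.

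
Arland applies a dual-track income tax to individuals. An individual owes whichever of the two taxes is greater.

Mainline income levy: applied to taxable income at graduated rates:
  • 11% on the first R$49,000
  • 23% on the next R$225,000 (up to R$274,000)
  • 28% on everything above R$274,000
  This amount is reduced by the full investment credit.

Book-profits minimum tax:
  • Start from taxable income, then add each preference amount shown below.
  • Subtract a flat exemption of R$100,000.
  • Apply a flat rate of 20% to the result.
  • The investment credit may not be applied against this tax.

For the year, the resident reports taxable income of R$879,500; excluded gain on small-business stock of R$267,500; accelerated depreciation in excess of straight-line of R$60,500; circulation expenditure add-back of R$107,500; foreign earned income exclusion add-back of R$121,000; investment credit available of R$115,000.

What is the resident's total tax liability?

R$267,200

Mainline income levy:
  R$49,000 × 11% = R$5,390
  R$225,000 × 23% = R$51,750
  R$605,500 × 28% = R$169,540
  → R$226,680
  Less investment credit R$115,000 → R$111,680

Book-profits minimum tax:
  Adjusted income: R$879,500 + R$267,500 + R$60,500 + R$107,500 + R$121,000 = R$1,436,000
  Less exemption R$100,000 → base R$1,336,000
  R$1,336,000 × 20% = R$267,200

R$267,200 > R$111,680, so the book-profits minimum tax is the binding amount.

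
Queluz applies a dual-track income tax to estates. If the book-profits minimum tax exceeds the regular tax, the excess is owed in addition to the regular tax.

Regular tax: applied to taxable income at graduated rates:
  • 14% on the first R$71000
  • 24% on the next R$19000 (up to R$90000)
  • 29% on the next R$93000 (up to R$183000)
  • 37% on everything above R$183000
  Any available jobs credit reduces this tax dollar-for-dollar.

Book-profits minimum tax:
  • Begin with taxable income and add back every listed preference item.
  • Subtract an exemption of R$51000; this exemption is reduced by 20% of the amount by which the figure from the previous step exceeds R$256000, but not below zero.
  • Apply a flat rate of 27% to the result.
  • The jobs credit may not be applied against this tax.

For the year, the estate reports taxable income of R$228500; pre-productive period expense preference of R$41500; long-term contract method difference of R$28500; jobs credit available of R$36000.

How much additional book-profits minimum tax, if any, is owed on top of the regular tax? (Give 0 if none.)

R$46815

Book-profits minimum tax:
  Adjusted income: R$228500 + R$41500 + R$28500 = R$298500
  Exemption: R$51000 − 20% × (R$298500 − R$256000) = R$51000 − R$8500 = R$42500
  Base: R$298500 − R$42500 = R$256000
  R$256000 × 27% = R$69120

Regular tax:
  R$71000 × 14% = R$9940
  R$19000 × 24% = R$4560
  R$93000 × 29% = R$26970
  R$45500 × 37% = R$16835
  → R$58305
  Less jobs credit R$36000 → R$22305

Excess of book-profits minimum tax over regular tax: R$69120 − R$22305 = R$46815.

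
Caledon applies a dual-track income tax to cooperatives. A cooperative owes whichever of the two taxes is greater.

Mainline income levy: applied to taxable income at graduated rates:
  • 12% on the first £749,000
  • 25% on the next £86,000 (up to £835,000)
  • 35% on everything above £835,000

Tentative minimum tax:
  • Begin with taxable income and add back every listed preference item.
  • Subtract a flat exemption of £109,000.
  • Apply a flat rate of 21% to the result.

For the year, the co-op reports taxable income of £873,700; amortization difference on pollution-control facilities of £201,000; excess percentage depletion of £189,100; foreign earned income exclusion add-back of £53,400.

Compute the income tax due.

Mainline income levy:
  £749,000 × 12% = £89,880
  £86,000 × 25% = £21,500
  £38,700 × 35% = £13,545
  → £124,925

Tentative minimum tax:
  Adjusted income: £873,700 + £201,000 + £189,100 + £53,400 = £1,317,200
  Less exemption £109,000 → base £1,208,200
  £1,208,200 × 21% = £253,722

£253,722 > £124,925, so the tentative minimum tax is the binding amount.

£253,722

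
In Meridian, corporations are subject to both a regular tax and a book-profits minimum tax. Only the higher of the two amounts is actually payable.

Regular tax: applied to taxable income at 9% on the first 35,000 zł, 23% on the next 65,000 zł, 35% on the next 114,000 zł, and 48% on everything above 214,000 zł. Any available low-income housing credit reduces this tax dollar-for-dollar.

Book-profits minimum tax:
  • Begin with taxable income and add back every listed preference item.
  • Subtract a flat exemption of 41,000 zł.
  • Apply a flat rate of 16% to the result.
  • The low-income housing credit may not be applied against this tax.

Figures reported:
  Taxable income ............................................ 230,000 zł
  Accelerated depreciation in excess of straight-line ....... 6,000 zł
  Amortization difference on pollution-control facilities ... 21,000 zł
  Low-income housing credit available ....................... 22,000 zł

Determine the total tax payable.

43,680 zł

Book-profits minimum tax:
  Adjusted income: 230,000 zł + 6,000 zł + 21,000 zł = 257,000 zł
  Less exemption 41,000 zł → base 216,000 zł
  216,000 zł × 16% = 34,560 zł

Regular tax:
  35,000 zł × 9% = 3,150 zł
  65,000 zł × 23% = 14,950 zł
  114,000 zł × 35% = 39,900 zł
  16,000 zł × 48% = 7,680 zł
  → 65,680 zł
  Less low-income housing credit 22,000 zł → 43,680 zł

43,680 zł > 34,560 zł, so the regular tax governs.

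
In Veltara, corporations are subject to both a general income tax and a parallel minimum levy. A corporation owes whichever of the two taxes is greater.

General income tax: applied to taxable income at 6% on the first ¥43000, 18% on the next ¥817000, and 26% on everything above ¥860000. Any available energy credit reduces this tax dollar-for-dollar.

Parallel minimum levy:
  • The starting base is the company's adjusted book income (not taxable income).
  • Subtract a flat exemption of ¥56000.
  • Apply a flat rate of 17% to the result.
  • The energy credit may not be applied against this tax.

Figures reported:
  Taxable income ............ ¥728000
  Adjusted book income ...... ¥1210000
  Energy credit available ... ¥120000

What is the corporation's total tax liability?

Parallel minimum levy:
  Base (adjusted book income): ¥1210000
  Less exemption ¥56000 → base ¥1154000
  ¥1154000 × 17% = ¥196180

General income tax:
  ¥43000 × 6% = ¥2580
  ¥685000 × 18% = ¥123300
  → ¥125880
  Less energy credit ¥120000 → ¥5880

¥196180 > ¥5880, so the parallel minimum levy is the binding amount.

¥196180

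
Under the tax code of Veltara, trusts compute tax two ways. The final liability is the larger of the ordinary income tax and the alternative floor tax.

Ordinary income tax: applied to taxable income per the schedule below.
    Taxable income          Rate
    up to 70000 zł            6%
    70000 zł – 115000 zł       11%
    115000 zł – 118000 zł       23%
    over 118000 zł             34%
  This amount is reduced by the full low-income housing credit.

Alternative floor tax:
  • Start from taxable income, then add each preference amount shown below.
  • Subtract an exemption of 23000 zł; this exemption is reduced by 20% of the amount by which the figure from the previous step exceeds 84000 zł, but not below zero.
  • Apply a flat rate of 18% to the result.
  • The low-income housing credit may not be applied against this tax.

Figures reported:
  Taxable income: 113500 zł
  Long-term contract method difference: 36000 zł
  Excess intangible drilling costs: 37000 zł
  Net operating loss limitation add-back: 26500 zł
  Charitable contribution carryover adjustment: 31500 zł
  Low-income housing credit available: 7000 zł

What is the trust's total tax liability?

44010 zł

Alternative floor tax:
  Adjusted income: 113500 zł + 36000 zł + 37000 zł + 26500 zł + 31500 zł = 244500 zł
  Exemption: 20% × (244500 zł − 84000 zł) = 32100 zł ≥ 23000 zł, so the exemption is fully phased out
  Base: 244500 zł − 0 zł = 244500 zł
  244500 zł × 18% = 44010 zł

Ordinary income tax:
  70000 zł × 6% = 4200 zł
  43500 zł × 11% = 4785 zł
  → 8985 zł
  Less low-income housing credit 7000 zł → 1985 zł

44010 zł > 1985 zł, so the alternative floor tax is the binding amount.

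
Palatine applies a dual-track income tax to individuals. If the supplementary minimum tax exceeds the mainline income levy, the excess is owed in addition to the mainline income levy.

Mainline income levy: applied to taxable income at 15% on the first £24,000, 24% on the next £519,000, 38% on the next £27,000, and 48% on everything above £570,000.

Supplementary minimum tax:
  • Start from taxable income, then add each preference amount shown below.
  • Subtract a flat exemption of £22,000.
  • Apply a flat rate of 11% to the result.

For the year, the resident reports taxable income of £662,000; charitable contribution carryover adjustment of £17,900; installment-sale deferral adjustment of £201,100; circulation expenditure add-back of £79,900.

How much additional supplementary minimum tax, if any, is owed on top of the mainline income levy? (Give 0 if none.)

Mainline income levy:
  £24,000 × 15% = £3,600
  £519,000 × 24% = £124,560
  £27,000 × 38% = £10,260
  £92,000 × 48% = £44,160
  → £182,580

Supplementary minimum tax:
  Adjusted income: £662,000 + £17,900 + £201,100 + £79,900 = £960,900
  Less exemption £22,000 → base £938,900
  £938,900 × 11% = £103,279

£103,279 ≤ £182,580, so no add-on is due.

£0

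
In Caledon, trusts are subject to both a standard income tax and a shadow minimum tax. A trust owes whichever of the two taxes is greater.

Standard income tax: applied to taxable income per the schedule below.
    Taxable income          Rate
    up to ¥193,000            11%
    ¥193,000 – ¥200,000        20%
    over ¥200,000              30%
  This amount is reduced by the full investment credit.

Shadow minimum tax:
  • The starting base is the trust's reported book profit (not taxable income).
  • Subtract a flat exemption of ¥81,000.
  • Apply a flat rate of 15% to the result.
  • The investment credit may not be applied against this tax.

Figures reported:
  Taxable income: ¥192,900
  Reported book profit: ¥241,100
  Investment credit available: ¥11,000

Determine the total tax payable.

¥24,015

Standard income tax:
  ¥192,900 × 11% = ¥21,219
  Less investment credit ¥11,000 → ¥10,219

Shadow minimum tax:
  Base (reported book profit): ¥241,100
  Less exemption ¥81,000 → base ¥160,100
  ¥160,100 × 15% = ¥24,015

¥24,015 > ¥10,219, so the shadow minimum tax is the binding amount.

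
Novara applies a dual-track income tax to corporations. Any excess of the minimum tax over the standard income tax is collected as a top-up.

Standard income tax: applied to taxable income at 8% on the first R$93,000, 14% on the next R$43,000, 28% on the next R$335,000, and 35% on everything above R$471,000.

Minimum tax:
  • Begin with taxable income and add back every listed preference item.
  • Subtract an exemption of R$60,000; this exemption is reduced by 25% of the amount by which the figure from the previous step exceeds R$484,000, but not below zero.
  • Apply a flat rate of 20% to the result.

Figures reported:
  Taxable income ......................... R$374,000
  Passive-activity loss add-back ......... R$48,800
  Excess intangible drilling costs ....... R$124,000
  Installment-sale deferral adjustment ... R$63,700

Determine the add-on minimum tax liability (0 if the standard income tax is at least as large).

R$36,325

Standard income tax:
  R$93,000 × 8% = R$7,440
  R$43,000 × 14% = R$6,020
  R$238,000 × 28% = R$66,640
  → R$80,100

Minimum tax:
  Adjusted income: R$374,000 + R$48,800 + R$124,000 + R$63,700 = R$610,500
  Exemption: R$60,000 − 25% × (R$610,500 − R$484,000) = R$60,000 − R$31,625 = R$28,375
  Base: R$610,500 − R$28,375 = R$582,125
  R$582,125 × 20% = R$116,425

Excess of minimum tax over standard income tax: R$116,425 − R$80,100 = R$36,325.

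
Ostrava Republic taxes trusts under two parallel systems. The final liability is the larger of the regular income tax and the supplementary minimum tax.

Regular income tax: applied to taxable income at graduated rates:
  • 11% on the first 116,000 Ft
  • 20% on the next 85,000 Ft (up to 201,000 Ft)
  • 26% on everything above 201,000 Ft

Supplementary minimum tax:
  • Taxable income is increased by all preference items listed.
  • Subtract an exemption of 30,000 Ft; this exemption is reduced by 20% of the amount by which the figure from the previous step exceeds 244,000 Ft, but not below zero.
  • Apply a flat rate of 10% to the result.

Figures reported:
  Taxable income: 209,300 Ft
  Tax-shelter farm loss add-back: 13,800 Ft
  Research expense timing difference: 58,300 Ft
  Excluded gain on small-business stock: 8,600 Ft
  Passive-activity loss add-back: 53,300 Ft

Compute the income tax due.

Regular income tax:
  116,000 Ft × 11% = 12,760 Ft
  85,000 Ft × 20% = 17,000 Ft
  8,300 Ft × 26% = 2,158 Ft
  → 31,918 Ft

Supplementary minimum tax:
  Adjusted income: 209,300 Ft + 13,800 Ft + 58,300 Ft + 8,600 Ft + 53,300 Ft = 343,300 Ft
  Exemption: 30,000 Ft − 20% × (343,300 Ft − 244,000 Ft) = 30,000 Ft − 19,860 Ft = 10,140 Ft
  Base: 343,300 Ft − 10,140 Ft = 333,160 Ft
  333,160 Ft × 10% = 33,316 Ft

33,316 Ft > 31,918 Ft, so the supplementary minimum tax is the binding amount.

33,316 Ft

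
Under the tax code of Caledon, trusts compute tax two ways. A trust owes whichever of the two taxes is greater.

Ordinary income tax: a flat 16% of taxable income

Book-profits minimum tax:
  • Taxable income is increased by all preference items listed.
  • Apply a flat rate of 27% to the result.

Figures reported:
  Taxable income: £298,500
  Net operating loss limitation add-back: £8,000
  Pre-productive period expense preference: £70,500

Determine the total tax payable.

£101,790

Ordinary income tax:
  £298,500 × 16% = £47,760

Book-profits minimum tax:
  Adjusted income: £298,500 + £8,000 + £70,500 = £377,000
  £377,000 × 27% = £101,790

£101,790 > £47,760, so the book-profits minimum tax is the binding amount.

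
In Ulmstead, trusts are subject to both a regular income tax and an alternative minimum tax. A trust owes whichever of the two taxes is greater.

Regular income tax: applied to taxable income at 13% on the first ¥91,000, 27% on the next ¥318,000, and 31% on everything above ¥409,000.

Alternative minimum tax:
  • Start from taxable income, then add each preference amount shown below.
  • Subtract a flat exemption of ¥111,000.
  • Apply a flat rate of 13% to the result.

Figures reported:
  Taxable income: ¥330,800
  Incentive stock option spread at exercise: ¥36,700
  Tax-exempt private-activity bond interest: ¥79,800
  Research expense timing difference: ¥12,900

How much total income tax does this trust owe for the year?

¥76,576

Alternative minimum tax:
  Adjusted income: ¥330,800 + ¥36,700 + ¥79,800 + ¥12,900 = ¥460,200
  Less exemption ¥111,000 → base ¥349,200
  ¥349,200 × 13% = ¥45,396

Regular income tax:
  ¥91,000 × 13% = ¥11,830
  ¥239,800 × 27% = ¥64,746
  → ¥76,576

¥76,576 > ¥45,396, so the regular income tax governs.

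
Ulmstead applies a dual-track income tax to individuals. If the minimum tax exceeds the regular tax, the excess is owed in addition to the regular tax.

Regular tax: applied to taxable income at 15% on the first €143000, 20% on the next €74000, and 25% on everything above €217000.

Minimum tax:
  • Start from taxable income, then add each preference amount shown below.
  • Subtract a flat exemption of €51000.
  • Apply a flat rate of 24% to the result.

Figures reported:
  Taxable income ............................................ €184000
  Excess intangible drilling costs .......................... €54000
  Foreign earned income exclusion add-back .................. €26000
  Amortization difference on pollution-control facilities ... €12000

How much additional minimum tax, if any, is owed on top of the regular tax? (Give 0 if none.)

€24350

Minimum tax:
  Adjusted income: €184000 + €54000 + €26000 + €12000 = €276000
  Less exemption €51000 → base €225000
  €225000 × 24% = €54000

Regular tax:
  €143000 × 15% = €21450
  €41000 × 20% = €8200
  → €29650

Excess of minimum tax over regular tax: €54000 − €29650 = €24350.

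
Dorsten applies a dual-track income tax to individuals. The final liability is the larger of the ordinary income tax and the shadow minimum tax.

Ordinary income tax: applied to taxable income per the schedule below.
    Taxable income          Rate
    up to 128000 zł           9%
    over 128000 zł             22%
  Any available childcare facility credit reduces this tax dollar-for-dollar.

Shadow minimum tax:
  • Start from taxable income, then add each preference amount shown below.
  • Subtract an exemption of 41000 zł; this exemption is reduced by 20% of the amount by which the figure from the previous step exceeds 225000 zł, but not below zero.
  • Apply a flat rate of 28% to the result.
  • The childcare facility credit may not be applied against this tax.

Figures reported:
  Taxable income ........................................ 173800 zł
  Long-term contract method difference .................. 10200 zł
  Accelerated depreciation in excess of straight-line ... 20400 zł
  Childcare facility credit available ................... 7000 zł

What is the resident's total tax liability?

Shadow minimum tax:
  Adjusted income: 173800 zł + 10200 zł + 20400 zł = 204400 zł
  Exemption: 204400 zł ≤ 225000 zł, so full 41000 zł applies
  Base: 204400 zł − 41000 zł = 163400 zł
  163400 zł × 28% = 45752 zł

Ordinary income tax:
  128000 zł × 9% = 11520 zł
  45800 zł × 22% = 10076 zł
  → 21596 zł
  Less childcare facility credit 7000 zł → 14596 zł

45752 zł > 14596 zł, so the shadow minimum tax is the binding amount.

45752 zł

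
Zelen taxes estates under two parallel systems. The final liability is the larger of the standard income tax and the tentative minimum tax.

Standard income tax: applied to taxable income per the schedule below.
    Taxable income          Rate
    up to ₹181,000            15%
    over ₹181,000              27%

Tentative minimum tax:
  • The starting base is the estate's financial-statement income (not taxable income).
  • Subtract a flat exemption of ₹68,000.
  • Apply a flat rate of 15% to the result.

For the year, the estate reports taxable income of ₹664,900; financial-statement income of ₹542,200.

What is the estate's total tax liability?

₹157,803

Tentative minimum tax:
  Base (financial-statement income): ₹542,200
  Less exemption ₹68,000 → base ₹474,200
  ₹474,200 × 15% = ₹71,130

Standard income tax:
  ₹181,000 × 15% = ₹27,150
  ₹483,900 × 27% = ₹130,653
  → ₹157,803

₹157,803 > ₹71,130, so the standard income tax governs.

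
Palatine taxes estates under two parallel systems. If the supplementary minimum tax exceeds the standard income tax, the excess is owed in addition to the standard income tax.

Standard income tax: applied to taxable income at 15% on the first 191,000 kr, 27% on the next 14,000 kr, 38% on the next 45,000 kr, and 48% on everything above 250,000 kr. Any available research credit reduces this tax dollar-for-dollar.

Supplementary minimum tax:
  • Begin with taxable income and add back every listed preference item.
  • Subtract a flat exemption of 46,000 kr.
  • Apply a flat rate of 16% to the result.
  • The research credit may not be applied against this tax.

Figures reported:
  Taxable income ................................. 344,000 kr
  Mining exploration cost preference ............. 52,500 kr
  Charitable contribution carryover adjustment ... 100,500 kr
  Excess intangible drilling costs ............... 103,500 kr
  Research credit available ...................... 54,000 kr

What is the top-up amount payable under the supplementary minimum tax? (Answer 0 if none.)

Supplementary minimum tax:
  Adjusted income: 344,000 kr + 52,500 kr + 100,500 kr + 103,500 kr = 600,500 kr
  Less exemption 46,000 kr → base 554,500 kr
  554,500 kr × 16% = 88,720 kr

Standard income tax:
  191,000 kr × 15% = 28,650 kr
  14,000 kr × 27% = 3,780 kr
  45,000 kr × 38% = 17,100 kr
  94,000 kr × 48% = 45,120 kr
  → 94,650 kr
  Less research credit 54,000 kr → 40,650 kr

Excess of supplementary minimum tax over standard income tax: 88,720 kr − 40,650 kr = 48,070 kr.

48,070 kr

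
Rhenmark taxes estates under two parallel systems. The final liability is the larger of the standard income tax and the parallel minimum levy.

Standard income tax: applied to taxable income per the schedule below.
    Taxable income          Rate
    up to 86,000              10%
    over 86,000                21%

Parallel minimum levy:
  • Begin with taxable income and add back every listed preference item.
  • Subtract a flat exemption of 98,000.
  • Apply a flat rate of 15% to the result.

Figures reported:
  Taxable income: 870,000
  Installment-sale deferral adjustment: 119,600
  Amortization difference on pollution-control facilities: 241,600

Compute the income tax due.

Parallel minimum levy:
  Adjusted income: 870,000 + 119,600 + 241,600 = 1,231,200
  Less exemption 98,000 → base 1,133,200
  1,133,200 × 15% = 169,980

Standard income tax:
  86,000 × 10% = 8,600
  784,000 × 21% = 164,640
  → 173,240

173,240 > 169,980, so the standard income tax governs.

173,240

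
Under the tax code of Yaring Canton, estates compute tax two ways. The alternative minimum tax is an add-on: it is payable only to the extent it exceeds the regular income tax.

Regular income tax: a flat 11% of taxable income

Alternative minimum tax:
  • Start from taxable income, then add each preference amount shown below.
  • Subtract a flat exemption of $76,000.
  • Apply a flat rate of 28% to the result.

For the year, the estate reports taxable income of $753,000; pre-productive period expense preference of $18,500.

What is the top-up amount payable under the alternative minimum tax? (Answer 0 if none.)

$111,910

Alternative minimum tax:
  Adjusted income: $753,000 + $18,500 = $771,500
  Less exemption $76,000 → base $695,500
  $695,500 × 28% = $194,740

Regular income tax:
  $753,000 × 11% = $82,830

Excess of alternative minimum tax over regular income tax: $194,740 − $82,830 = $111,910.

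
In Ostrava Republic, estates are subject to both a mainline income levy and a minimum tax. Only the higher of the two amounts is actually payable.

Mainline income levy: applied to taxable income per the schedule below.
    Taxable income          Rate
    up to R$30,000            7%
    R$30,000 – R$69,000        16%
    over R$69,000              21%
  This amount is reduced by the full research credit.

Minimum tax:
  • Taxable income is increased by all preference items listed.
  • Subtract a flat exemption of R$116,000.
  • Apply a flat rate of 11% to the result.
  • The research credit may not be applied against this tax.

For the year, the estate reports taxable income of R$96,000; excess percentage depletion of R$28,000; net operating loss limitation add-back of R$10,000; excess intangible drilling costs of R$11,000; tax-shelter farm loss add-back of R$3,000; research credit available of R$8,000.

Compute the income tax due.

R$6,010

Mainline income levy:
  R$30,000 × 7% = R$2,100
  R$39,000 × 16% = R$6,240
  R$27,000 × 21% = R$5,670
  → R$14,010
  Less research credit R$8,000 → R$6,010

Minimum tax:
  Adjusted income: R$96,000 + R$28,000 + R$10,000 + R$11,000 + R$3,000 = R$148,000
  Less exemption R$116,000 → base R$32,000
  R$32,000 × 11% = R$3,520

R$6,010 > R$3,520, so the mainline income levy governs.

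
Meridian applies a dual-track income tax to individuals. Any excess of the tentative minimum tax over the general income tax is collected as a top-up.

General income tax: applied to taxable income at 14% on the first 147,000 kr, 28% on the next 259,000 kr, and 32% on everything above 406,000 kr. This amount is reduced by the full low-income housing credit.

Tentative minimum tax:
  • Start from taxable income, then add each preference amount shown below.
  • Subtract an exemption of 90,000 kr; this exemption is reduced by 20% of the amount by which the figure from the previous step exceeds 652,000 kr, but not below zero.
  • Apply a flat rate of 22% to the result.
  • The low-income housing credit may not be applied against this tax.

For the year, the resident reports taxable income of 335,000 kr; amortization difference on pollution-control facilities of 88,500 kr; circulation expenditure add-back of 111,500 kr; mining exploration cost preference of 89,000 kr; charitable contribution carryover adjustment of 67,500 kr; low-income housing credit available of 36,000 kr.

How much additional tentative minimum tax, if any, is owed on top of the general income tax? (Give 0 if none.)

General income tax:
  147,000 kr × 14% = 20,580 kr
  188,000 kr × 28% = 52,640 kr
  → 73,220 kr
  Less low-income housing credit 36,000 kr → 37,220 kr

Tentative minimum tax:
  Adjusted income: 335,000 kr + 88,500 kr + 111,500 kr + 89,000 kr + 67,500 kr = 691,500 kr
  Exemption: 90,000 kr − 20% × (691,500 kr − 652,000 kr) = 90,000 kr − 7,900 kr = 82,100 kr
  Base: 691,500 kr − 82,100 kr = 609,400 kr
  609,400 kr × 22% = 134,068 kr

Excess of tentative minimum tax over general income tax: 134,068 kr − 37,220 kr = 96,848 kr.

96,848 kr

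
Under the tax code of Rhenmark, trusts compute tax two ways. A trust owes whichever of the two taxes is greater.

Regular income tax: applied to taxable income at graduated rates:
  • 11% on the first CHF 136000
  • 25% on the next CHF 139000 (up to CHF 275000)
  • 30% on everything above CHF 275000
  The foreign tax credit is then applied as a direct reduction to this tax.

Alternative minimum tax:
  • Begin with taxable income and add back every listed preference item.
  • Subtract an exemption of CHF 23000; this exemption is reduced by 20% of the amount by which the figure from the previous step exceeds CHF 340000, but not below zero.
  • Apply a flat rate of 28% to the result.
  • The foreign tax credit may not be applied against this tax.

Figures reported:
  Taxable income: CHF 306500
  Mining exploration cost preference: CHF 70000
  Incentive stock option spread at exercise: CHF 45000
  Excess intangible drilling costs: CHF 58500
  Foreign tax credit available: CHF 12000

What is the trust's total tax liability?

Alternative minimum tax:
  Adjusted income: CHF 306500 + CHF 70000 + CHF 45000 + CHF 58500 = CHF 480000
  Exemption: 20% × (CHF 480000 − CHF 340000) = CHF 28000 ≥ CHF 23000, so the exemption is fully phased out
  Base: CHF 480000 − CHF 0 = CHF 480000
  CHF 480000 × 28% = CHF 134400

Regular income tax:
  CHF 136000 × 11% = CHF 14960
  CHF 139000 × 25% = CHF 34750
  CHF 31500 × 30% = CHF 9450
  → CHF 59160
  Less foreign tax credit CHF 12000 → CHF 47160

CHF 134400 > CHF 47160, so the alternative minimum tax is the binding amount.

CHF 134400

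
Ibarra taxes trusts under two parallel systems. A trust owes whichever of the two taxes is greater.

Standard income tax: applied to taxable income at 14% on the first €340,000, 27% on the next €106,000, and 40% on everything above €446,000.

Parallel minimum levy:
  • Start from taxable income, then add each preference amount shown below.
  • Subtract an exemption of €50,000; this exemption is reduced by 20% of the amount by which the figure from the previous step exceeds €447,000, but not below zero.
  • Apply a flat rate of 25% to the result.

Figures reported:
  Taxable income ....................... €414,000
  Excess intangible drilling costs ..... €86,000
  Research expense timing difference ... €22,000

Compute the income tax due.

Standard income tax:
  €340,000 × 14% = €47,600
  €74,000 × 27% = €19,980
  → €67,580

Parallel minimum levy:
  Adjusted income: €414,000 + €86,000 + €22,000 = €522,000
  Exemption: €50,000 − 20% × (€522,000 − €447,000) = €50,000 − €15,000 = €35,000
  Base: €522,000 − €35,000 = €487,000
  €487,000 × 25% = €121,750

€121,750 > €67,580, so the parallel minimum levy is the binding amount.

€121,750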